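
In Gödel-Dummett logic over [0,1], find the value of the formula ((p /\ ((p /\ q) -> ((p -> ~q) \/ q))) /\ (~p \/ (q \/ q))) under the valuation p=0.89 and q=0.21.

0.21

(p /\ q) = min(0.89, 0.21) = 0.21
~q: Gödel ¬ of 0.21 = 0 (operand ≠ 0)
(p -> ~q): 0.89 > 0, so result = 0
((p -> ~q) \/ q) = max(0, 0.21) = 0.21
((p /\ q) -> ((p -> ~q) \/ q)): 0.21 ≤ 0.21, so result = 1
(p /\ ((p /\ q) -> ((p -> ~q) \/ q))) = min(0.89, 1) = 0.89
~p: Gödel ¬ of 0.89 = 0 (operand ≠ 0)
(q \/ q) = max(0.21, 0.21) = 0.21
(~p \/ (q \/ q)) = max(0, 0.21) = 0.21
((p /\ ((p /\ q) -> ((p -> ~q) \/ q))) /\ (~p \/ (q \/ q))) = min(0.89, 0.21) = 0.21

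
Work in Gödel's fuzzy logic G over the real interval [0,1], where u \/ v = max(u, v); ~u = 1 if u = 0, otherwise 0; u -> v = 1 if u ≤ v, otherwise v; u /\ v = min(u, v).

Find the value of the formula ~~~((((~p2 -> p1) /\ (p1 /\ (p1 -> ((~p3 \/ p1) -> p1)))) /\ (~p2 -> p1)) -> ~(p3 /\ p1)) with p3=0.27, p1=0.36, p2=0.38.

1.00

~p2: Gödel ¬ of 0.38 = 0 (operand ≠ 0)
(~p2 -> p1): 0 ≤ 0.36, so result = 1
~p3: Gödel ¬ of 0.27 = 0 (operand ≠ 0)
(~p3 \/ p1) = max(0, 0.36) = 0.36
((~p3 \/ p1) -> p1): 0.36 ≤ 0.36, so result = 1
(p1 -> ((~p3 \/ p1) -> p1)): 0.36 ≤ 1, so result = 1
(p1 /\ (p1 -> ((~p3 \/ p1) -> p1))) = min(0.36, 1) = 0.36
((~p2 -> p1) /\ (p1 /\ (p1 -> ((~p3 \/ p1) -> p1)))) = min(1, 0.36) = 0.36
~p2: Gödel ¬ of 0.38 = 0 (operand ≠ 0)
(~p2 -> p1): 0 ≤ 0.36, so result = 1
(((~p2 -> p1) /\ (p1 /\ (p1 -> ((~p3 \/ p1) -> p1)))) /\ (~p2 -> p1)) = min(0.36, 1) = 0.36
(p3 /\ p1) = min(0.27, 0.36) = 0.27
~(p3 /\ p1): Gödel ¬ of 0.27 = 0 (operand ≠ 0)
((((~p2 -> p1) /\ (p1 /\ (p1 -> ((~p3 \/ p1) -> p1)))) /\ (~p2 -> p1)) -> ~(p3 /\ p1)): 0.36 > 0, so result = 0
~((((~p2 -> p1) /\ (p1 /\ (p1 -> ((~p3 \/ p1) -> p1)))) /\ (~p2 -> p1)) -> ~(p3 /\ p1)): Gödel ¬ of 0 = 1 (operand is 0)
~~((((~p2 -> p1) /\ (p1 /\ (p1 -> ((~p3 \/ p1) -> p1)))) /\ (~p2 -> p1)) -> ~(p3 /\ p1)): Gödel ¬ of 1 = 0 (operand ≠ 0)
~~~((((~p2 -> p1) /\ (p1 /\ (p1 -> ((~p3 \/ p1) -> p1)))) /\ (~p2 -> p1)) -> ~(p3 /\ p1)): Gödel ¬ of 0 = 1 (operand is 0)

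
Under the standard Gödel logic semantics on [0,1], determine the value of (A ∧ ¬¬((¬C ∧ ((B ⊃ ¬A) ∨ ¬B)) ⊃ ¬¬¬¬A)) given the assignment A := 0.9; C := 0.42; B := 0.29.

0.90

¬C: Gödel ¬ of 0.42 = 0 (operand ≠ 0)
¬A: Gödel ¬ of 0.9 = 0 (operand ≠ 0)
(B ⊃ ¬A): 0.29 > 0, so result = 0
¬B: Gödel ¬ of 0.29 = 0 (operand ≠ 0)
((B ⊃ ¬A) ∨ ¬B) = max(0, 0) = 0
(¬C ∧ ((B ⊃ ¬A) ∨ ¬B)) = min(0, 0) = 0
¬A: Gödel ¬ of 0.9 = 0 (operand ≠ 0)
¬¬A: Gödel ¬ of 0 = 1 (operand is 0)
¬¬¬A: Gödel ¬ of 1 = 0 (operand ≠ 0)
¬¬¬¬A: Gödel ¬ of 0 = 1 (operand is 0)
((¬C ∧ ((B ⊃ ¬A) ∨ ¬B)) ⊃ ¬¬¬¬A): 0 ≤ 1, so result = 1
¬((¬C ∧ ((B ⊃ ¬A) ∨ ¬B)) ⊃ ¬¬¬¬A): Gödel ¬ of 1 = 0 (operand ≠ 0)
¬¬((¬C ∧ ((B ⊃ ¬A) ∨ ¬B)) ⊃ ¬¬¬¬A): Gödel ¬ of 0 = 1 (operand is 0)
(A ∧ ¬¬((¬C ∧ ((B ⊃ ¬A) ∨ ¬B)) ⊃ ¬¬¬¬A)) = min(0.9, 1) = 0.9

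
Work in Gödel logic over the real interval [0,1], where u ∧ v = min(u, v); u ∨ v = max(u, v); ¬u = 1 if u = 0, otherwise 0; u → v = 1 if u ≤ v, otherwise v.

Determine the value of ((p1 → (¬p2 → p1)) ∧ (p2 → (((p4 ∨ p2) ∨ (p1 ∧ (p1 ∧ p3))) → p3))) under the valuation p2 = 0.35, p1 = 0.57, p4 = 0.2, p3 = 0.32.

¬p2: Gödel ¬ of 0.35 = 0 (operand ≠ 0)
(¬p2 → p1): 0 ≤ 0.57, so result = 1
(p1 → (¬p2 → p1)): 0.57 ≤ 1, so result = 1
(p4 ∨ p2) = max(0.2, 0.35) = 0.35
(p1 ∧ p3) = min(0.57, 0.32) = 0.32
(p1 ∧ (p1 ∧ p3)) = min(0.57, 0.32) = 0.32
((p4 ∨ p2) ∨ (p1 ∧ (p1 ∧ p3))) = max(0.35, 0.32) = 0.35
(((p4 ∨ p2) ∨ (p1 ∧ (p1 ∧ p3))) → p3): 0.35 > 0.32, so result = 0.32
(p2 → (((p4 ∨ p2) ∨ (p1 ∧ (p1 ∧ p3))) → p3)): 0.35 > 0.32, so result = 0.32
((p1 → (¬p2 → p1)) ∧ (p2 → (((p4 ∨ p2) ∨ (p1 ∧ (p1 ∧ p3))) → p3))) = min(1, 0.32) = 0.32

0.32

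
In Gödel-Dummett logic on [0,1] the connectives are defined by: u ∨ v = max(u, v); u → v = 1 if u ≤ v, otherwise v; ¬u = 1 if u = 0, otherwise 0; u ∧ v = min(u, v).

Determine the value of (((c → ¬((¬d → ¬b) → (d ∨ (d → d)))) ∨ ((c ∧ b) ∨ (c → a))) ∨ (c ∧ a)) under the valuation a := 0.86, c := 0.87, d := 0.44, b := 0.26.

0.86

¬d: Gödel ¬ of 0.44 = 0 (operand ≠ 0)
¬b: Gödel ¬ of 0.26 = 0 (operand ≠ 0)
(¬d → ¬b): 0 ≤ 0, so result = 1
(d → d): 0.44 ≤ 0.44, so result = 1
(d ∨ (d → d)) = max(0.44, 1) = 1
((¬d → ¬b) → (d ∨ (d → d))): 1 ≤ 1, so result = 1
¬((¬d → ¬b) → (d ∨ (d → d))): Gödel ¬ of 1 = 0 (operand ≠ 0)
(c → ¬((¬d → ¬b) → (d ∨ (d → d)))): 0.87 > 0, so result = 0
(c ∧ b) = min(0.87, 0.26) = 0.26
(c → a): 0.87 > 0.86, so result = 0.86
((c ∧ b) ∨ (c → a)) = max(0.26, 0.86) = 0.86
((c → ¬((¬d → ¬b) → (d ∨ (d → d)))) ∨ ((c ∧ b) ∨ (c → a))) = max(0, 0.86) = 0.86
(c ∧ a) = min(0.87, 0.86) = 0.86
(((c → ¬((¬d → ¬b) → (d ∨ (d → d)))) ∨ ((c ∧ b) ∨ (c → a))) ∨ (c ∧ a)) = max(0.86, 0.86) = 0.86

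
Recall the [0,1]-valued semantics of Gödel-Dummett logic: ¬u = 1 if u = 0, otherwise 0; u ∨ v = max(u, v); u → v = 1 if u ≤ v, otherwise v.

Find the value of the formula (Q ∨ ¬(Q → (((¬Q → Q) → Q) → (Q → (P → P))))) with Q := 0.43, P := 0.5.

¬Q: Gödel ¬ of 0.43 = 0 (operand ≠ 0)
(¬Q → Q): 0 ≤ 0.43, so result = 1
((¬Q → Q) → Q): 1 > 0.43, so result = 0.43
(P → P): 0.5 ≤ 0.5, so result = 1
(Q → (P → P)): 0.43 ≤ 1, so result = 1
(((¬Q → Q) → Q) → (Q → (P → P))): 0.43 ≤ 1, so result = 1
(Q → (((¬Q → Q) → Q) → (Q → (P → P)))): 0.43 ≤ 1, so result = 1
¬(Q → (((¬Q → Q) → Q) → (Q → (P → P)))): Gödel ¬ of 1 = 0 (operand ≠ 0)
(Q ∨ ¬(Q → (((¬Q → Q) → Q) → (Q → (P → P))))) = max(0.43, 0) = 0.43

0.43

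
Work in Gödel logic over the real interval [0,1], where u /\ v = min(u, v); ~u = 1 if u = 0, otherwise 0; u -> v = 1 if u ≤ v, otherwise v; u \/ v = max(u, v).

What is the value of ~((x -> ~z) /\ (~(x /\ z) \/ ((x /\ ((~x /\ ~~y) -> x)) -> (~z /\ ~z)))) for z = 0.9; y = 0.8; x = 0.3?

~z: Gödel ¬ of 0.9 = 0 (operand ≠ 0)
(x -> ~z): 0.3 > 0, so result = 0
(x /\ z) = min(0.3, 0.9) = 0.3
~(x /\ z): Gödel ¬ of 0.3 = 0 (operand ≠ 0)
~x: Gödel ¬ of 0.3 = 0 (operand ≠ 0)
~y: Gödel ¬ of 0.8 = 0 (operand ≠ 0)
~~y: Gödel ¬ of 0 = 1 (operand is 0)
(~x /\ ~~y) = min(0, 1) = 0
((~x /\ ~~y) -> x): 0 ≤ 0.3, so result = 1
(x /\ ((~x /\ ~~y) -> x)) = min(0.3, 1) = 0.3
~z: Gödel ¬ of 0.9 = 0 (operand ≠ 0)
~z: Gödel ¬ of 0.9 = 0 (operand ≠ 0)
(~z /\ ~z) = min(0, 0) = 0
((x /\ ((~x /\ ~~y) -> x)) -> (~z /\ ~z)): 0.3 > 0, so result = 0
(~(x /\ z) \/ ((x /\ ((~x /\ ~~y) -> x)) -> (~z /\ ~z))) = max(0, 0) = 0
((x -> ~z) /\ (~(x /\ z) \/ ((x /\ ((~x /\ ~~y) -> x)) -> (~z /\ ~z)))) = min(0, 0) = 0
~((x -> ~z) /\ (~(x /\ z) \/ ((x /\ ((~x /\ ~~y) -> x)) -> (~z /\ ~z)))): Gödel ¬ of 0 = 1 (operand is 0)

1.00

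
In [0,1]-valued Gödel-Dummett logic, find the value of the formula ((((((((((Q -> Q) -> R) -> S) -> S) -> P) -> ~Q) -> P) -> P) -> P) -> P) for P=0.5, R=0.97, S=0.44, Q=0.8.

(Q -> Q): 0.8 ≤ 0.8, so result = 1
((Q -> Q) -> R): 1 > 0.97, so result = 0.97
(((Q -> Q) -> R) -> S): 0.97 > 0.44, so result = 0.44
((((Q -> Q) -> R) -> S) -> S): 0.44 ≤ 0.44, so result = 1
(((((Q -> Q) -> R) -> S) -> S) -> P): 1 > 0.5, so result = 0.5
~Q: Gödel ¬ of 0.8 = 0 (operand ≠ 0)
((((((Q -> Q) -> R) -> S) -> S) -> P) -> ~Q): 0.5 > 0, so result = 0
(((((((Q -> Q) -> R) -> S) -> S) -> P) -> ~Q) -> P): 0 ≤ 0.5, so result = 1
((((((((Q -> Q) -> R) -> S) -> S) -> P) -> ~Q) -> P) -> P): 1 > 0.5, so result = 0.5
(((((((((Q -> Q) -> R) -> S) -> S) -> P) -> ~Q) -> P) -> P) -> P): 0.5 ≤ 0.5, so result = 1
((((((((((Q -> Q) -> R) -> S) -> S) -> P) -> ~Q) -> P) -> P) -> P) -> P): 1 > 0.5, so result = 0.5

0.50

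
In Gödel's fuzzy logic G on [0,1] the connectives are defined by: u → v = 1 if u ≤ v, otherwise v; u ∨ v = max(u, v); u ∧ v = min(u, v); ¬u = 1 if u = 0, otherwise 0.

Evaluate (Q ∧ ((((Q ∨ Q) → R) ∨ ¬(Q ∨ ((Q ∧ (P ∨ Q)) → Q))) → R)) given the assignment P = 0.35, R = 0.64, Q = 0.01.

0.01

(Q ∨ Q) = max(0.01, 0.01) = 0.01
((Q ∨ Q) → R): 0.01 ≤ 0.64, so result = 1
(P ∨ Q) = max(0.35, 0.01) = 0.35
(Q ∧ (P ∨ Q)) = min(0.01, 0.35) = 0.01
((Q ∧ (P ∨ Q)) → Q): 0.01 ≤ 0.01, so result = 1
(Q ∨ ((Q ∧ (P ∨ Q)) → Q)) = max(0.01, 1) = 1
¬(Q ∨ ((Q ∧ (P ∨ Q)) → Q)): Gödel ¬ of 1 = 0 (operand ≠ 0)
(((Q ∨ Q) → R) ∨ ¬(Q ∨ ((Q ∧ (P ∨ Q)) → Q))) = max(1, 0) = 1
((((Q ∨ Q) → R) ∨ ¬(Q ∨ ((Q ∧ (P ∨ Q)) → Q))) → R): 1 > 0.64, so result = 0.64
(Q ∧ ((((Q ∨ Q) → R) ∨ ¬(Q ∨ ((Q ∧ (P ∨ Q)) → Q))) → R)) = min(0.01, 0.64) = 0.01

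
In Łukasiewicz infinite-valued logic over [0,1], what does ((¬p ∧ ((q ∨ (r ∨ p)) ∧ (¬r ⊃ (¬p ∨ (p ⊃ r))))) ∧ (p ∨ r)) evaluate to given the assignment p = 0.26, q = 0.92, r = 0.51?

0.51

¬p: Łukasiewicz ¬ gives 1 − 0.26 = 0.74
(r ∨ p) = max(0.51, 0.26) = 0.51
(q ∨ (r ∨ p)) = max(0.92, 0.51) = 0.92
¬r: Łukasiewicz ¬ gives 1 − 0.51 = 0.49
¬p: Łukasiewicz ¬ gives 1 − 0.26 = 0.74
(p ⊃ r): min(1, 1 − 0.26 + 0.51) = 1
(¬p ∨ (p ⊃ r)) = max(0.74, 1) = 1
(¬r ⊃ (¬p ∨ (p ⊃ r))): min(1, 1 − 0.49 + 1) = 1
((q ∨ (r ∨ p)) ∧ (¬r ⊃ (¬p ∨ (p ⊃ r)))) = min(0.92, 1) = 0.92
(¬p ∧ ((q ∨ (r ∨ p)) ∧ (¬r ⊃ (¬p ∨ (p ⊃ r))))) = min(0.74, 0.92) = 0.74
(p ∨ r) = max(0.26, 0.51) = 0.51
((¬p ∧ ((q ∨ (r ∨ p)) ∧ (¬r ⊃ (¬p ∨ (p ⊃ r))))) ∧ (p ∨ r)) = min(0.74, 0.51) = 0.51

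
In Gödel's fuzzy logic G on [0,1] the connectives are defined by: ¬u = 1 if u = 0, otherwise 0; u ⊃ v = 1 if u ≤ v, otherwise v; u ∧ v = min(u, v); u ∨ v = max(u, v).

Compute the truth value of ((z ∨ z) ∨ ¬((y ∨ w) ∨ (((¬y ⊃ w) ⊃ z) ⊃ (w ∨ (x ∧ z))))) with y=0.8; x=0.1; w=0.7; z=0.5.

0.50

(z ∨ z) = max(0.5, 0.5) = 0.5
(y ∨ w) = max(0.8, 0.7) = 0.8
¬y: Gödel ¬ of 0.8 = 0 (operand ≠ 0)
(¬y ⊃ w): 0 ≤ 0.7, so result = 1
((¬y ⊃ w) ⊃ z): 1 > 0.5, so result = 0.5
(x ∧ z) = min(0.1, 0.5) = 0.1
(w ∨ (x ∧ z)) = max(0.7, 0.1) = 0.7
(((¬y ⊃ w) ⊃ z) ⊃ (w ∨ (x ∧ z))): 0.5 ≤ 0.7, so result = 1
((y ∨ w) ∨ (((¬y ⊃ w) ⊃ z) ⊃ (w ∨ (x ∧ z)))) = max(0.8, 1) = 1
¬((y ∨ w) ∨ (((¬y ⊃ w) ⊃ z) ⊃ (w ∨ (x ∧ z)))): Gödel ¬ of 1 = 0 (operand ≠ 0)
((z ∨ z) ∨ ¬((y ∨ w) ∨ (((¬y ⊃ w) ⊃ z) ⊃ (w ∨ (x ∧ z))))) = max(0.5, 0) = 0.5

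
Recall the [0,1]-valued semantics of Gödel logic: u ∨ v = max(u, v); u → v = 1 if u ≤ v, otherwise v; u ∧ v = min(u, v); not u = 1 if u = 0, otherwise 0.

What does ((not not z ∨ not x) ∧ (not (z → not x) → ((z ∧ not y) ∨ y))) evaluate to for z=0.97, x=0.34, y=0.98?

not z: Gödel ¬ of 0.97 = 0 (operand ≠ 0)
not not z: Gödel ¬ of 0 = 1 (operand is 0)
not x: Gödel ¬ of 0.34 = 0 (operand ≠ 0)
(not not z ∨ not x) = max(1, 0) = 1
not x: Gödel ¬ of 0.34 = 0 (operand ≠ 0)
(z → not x): 0.97 > 0, so result = 0
not (z → not x): Gödel ¬ of 0 = 1 (operand is 0)
not y: Gödel ¬ of 0.98 = 0 (operand ≠ 0)
(z ∧ not y) = min(0.97, 0) = 0
((z ∧ not y) ∨ y) = max(0, 0.98) = 0.98
(not (z → not x) → ((z ∧ not y) ∨ y)): 1 > 0.98, so result = 0.98
((not not z ∨ not x) ∧ (not (z → not x) → ((z ∧ not y) ∨ y))) = min(1, 0.98) = 0.98

0.98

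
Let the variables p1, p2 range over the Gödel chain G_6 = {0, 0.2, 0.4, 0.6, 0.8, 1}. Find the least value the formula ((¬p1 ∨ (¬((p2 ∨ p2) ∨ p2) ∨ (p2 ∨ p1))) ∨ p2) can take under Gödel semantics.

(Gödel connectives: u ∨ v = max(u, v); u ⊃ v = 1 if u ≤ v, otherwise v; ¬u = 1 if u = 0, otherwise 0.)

0.20

The minimum is attained at p1 = 0.2, p2 = 0.2:
  ¬p1: Gödel ¬ of 0.2 = 0 (operand ≠ 0)
  (p2 ∨ p2) = max(0.2, 0.2) = 0.2
  ((p2 ∨ p2) ∨ p2) = max(0.2, 0.2) = 0.2
  ¬((p2 ∨ p2) ∨ p2): Gödel ¬ of 0.2 = 0 (operand ≠ 0)
  (p2 ∨ p1) = max(0.2, 0.2) = 0.2
  (¬((p2 ∨ p2) ∨ p2) ∨ (p2 ∨ p1)) = max(0, 0.2) = 0.2
  (¬p1 ∨ (¬((p2 ∨ p2) ∨ p2) ∨ (p2 ∨ p1))) = max(0, 0.2) = 0.2
  ((¬p1 ∨ (¬((p2 ∨ p2) ∨ p2) ∨ (p2 ∨ p1))) ∨ p2) = max(0.2, 0.2) = 0.2
Checking all 36 assignments confirms none give a value below 0.20.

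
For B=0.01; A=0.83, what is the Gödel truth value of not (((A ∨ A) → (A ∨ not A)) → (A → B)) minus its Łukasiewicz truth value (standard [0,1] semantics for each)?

Gödel evaluation:
  (A ∨ A) = max(0.83, 0.83) = 0.83
  not A: Gödel ¬ of 0.83 = 0 (operand ≠ 0)
  (A ∨ not A) = max(0.83, 0) = 0.83
  ((A ∨ A) → (A ∨ not A)): 0.83 ≤ 0.83, so result = 1
  (A → B): 0.83 > 0.01, so result = 0.01
  (((A ∨ A) → (A ∨ not A)) → (A → B)): 1 > 0.01, so result = 0.01
  not (((A ∨ A) → (A ∨ not A)) → (A → B)): Gödel ¬ of 0.01 = 0 (operand ≠ 0)
  Gödel value = 0
Łukasiewicz evaluation:
  (A ∨ A) = max(0.83, 0.83) = 0.83
  not A: Łukasiewicz ¬ gives 1 − 0.83 = 0.17
  (A ∨ not A) = max(0.83, 0.17) = 0.83
  ((A ∨ A) → (A ∨ not A)): min(1, 1 − 0.83 + 0.83) = 1
  (A → B): min(1, 1 − 0.83 + 0.01) = 0.18
  (((A ∨ A) → (A ∨ not A)) → (A → B)): min(1, 1 − 1 + 0.18) = 0.18
  not (((A ∨ A) → (A ∨ not A)) → (A → B)): Łukasiewicz ¬ gives 1 − 0.18 = 0.82
  Łukasiewicz value = 0.82
Difference: 0 − 0.82 = -0.82

-0.82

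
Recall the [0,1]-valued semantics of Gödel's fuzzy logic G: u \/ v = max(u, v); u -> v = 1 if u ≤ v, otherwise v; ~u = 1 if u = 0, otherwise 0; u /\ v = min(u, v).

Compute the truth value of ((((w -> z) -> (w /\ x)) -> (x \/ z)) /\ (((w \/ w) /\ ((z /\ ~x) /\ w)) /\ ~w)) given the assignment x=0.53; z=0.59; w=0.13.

(w -> z): 0.13 ≤ 0.59, so result = 1
(w /\ x) = min(0.13, 0.53) = 0.13
((w -> z) -> (w /\ x)): 1 > 0.13, so result = 0.13
(x \/ z) = max(0.53, 0.59) = 0.59
(((w -> z) -> (w /\ x)) -> (x \/ z)): 0.13 ≤ 0.59, so result = 1
(w \/ w) = max(0.13, 0.13) = 0.13
~x: Gödel ¬ of 0.53 = 0 (operand ≠ 0)
(z /\ ~x) = min(0.59, 0) = 0
((z /\ ~x) /\ w) = min(0, 0.13) = 0
((w \/ w) /\ ((z /\ ~x) /\ w)) = min(0.13, 0) = 0
~w: Gödel ¬ of 0.13 = 0 (operand ≠ 0)
(((w \/ w) /\ ((z /\ ~x) /\ w)) /\ ~w) = min(0, 0) = 0
((((w -> z) -> (w /\ x)) -> (x \/ z)) /\ (((w \/ w) /\ ((z /\ ~x) /\ w)) /\ ~w)) = min(1, 0) = 0

0.00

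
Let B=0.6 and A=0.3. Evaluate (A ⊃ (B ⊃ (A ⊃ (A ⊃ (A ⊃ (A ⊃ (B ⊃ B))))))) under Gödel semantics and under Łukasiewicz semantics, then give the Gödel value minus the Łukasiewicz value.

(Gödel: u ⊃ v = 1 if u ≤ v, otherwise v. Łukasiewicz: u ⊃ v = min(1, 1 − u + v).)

0.00

Gödel evaluation:
  (B ⊃ B): 0.6 ≤ 0.6, so result = 1
  (A ⊃ (B ⊃ B)): 0.3 ≤ 1, so result = 1
  (A ⊃ (A ⊃ (B ⊃ B))): 0.3 ≤ 1, so result = 1
  (A ⊃ (A ⊃ (A ⊃ (B ⊃ B)))): 0.3 ≤ 1, so result = 1
  (A ⊃ (A ⊃ (A ⊃ (A ⊃ (B ⊃ B))))): 0.3 ≤ 1, so result = 1
  (B ⊃ (A ⊃ (A ⊃ (A ⊃ (A ⊃ (B ⊃ B)))))): 0.6 ≤ 1, so result = 1
  (A ⊃ (B ⊃ (A ⊃ (A ⊃ (A ⊃ (A ⊃ (B ⊃ B))))))): 0.3 ≤ 1, so result = 1
  Gödel value = 1
Łukasiewicz evaluation:
  (B ⊃ B): min(1, 1 − 0.6 + 0.6) = 1
  (A ⊃ (B ⊃ B)): min(1, 1 − 0.3 + 1) = 1
  (A ⊃ (A ⊃ (B ⊃ B))): min(1, 1 − 0.3 + 1) = 1
  (A ⊃ (A ⊃ (A ⊃ (B ⊃ B)))): min(1, 1 − 0.3 + 1) = 1
  (A ⊃ (A ⊃ (A ⊃ (A ⊃ (B ⊃ B))))): min(1, 1 − 0.3 + 1) = 1
  (B ⊃ (A ⊃ (A ⊃ (A ⊃ (A ⊃ (B ⊃ B)))))): min(1, 1 − 0.6 + 1) = 1
  (A ⊃ (B ⊃ (A ⊃ (A ⊃ (A ⊃ (A ⊃ (B ⊃ B))))))): min(1, 1 − 0.3 + 1) = 1
  Łukasiewicz value = 1
Difference: 1 − 1 = 0.00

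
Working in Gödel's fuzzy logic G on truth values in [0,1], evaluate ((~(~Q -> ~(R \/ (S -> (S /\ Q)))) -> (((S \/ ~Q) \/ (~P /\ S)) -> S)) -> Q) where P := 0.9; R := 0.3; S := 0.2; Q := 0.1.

0.10

~Q: Gödel ¬ of 0.1 = 0 (operand ≠ 0)
(S /\ Q) = min(0.2, 0.1) = 0.1
(S -> (S /\ Q)): 0.2 > 0.1, so result = 0.1
(R \/ (S -> (S /\ Q))) = max(0.3, 0.1) = 0.3
~(R \/ (S -> (S /\ Q))): Gödel ¬ of 0.3 = 0 (operand ≠ 0)
(~Q -> ~(R \/ (S -> (S /\ Q)))): 0 ≤ 0, so result = 1
~(~Q -> ~(R \/ (S -> (S /\ Q)))): Gödel ¬ of 1 = 0 (operand ≠ 0)
~Q: Gödel ¬ of 0.1 = 0 (operand ≠ 0)
(S \/ ~Q) = max(0.2, 0) = 0.2
~P: Gödel ¬ of 0.9 = 0 (operand ≠ 0)
(~P /\ S) = min(0, 0.2) = 0
((S \/ ~Q) \/ (~P /\ S)) = max(0.2, 0) = 0.2
(((S \/ ~Q) \/ (~P /\ S)) -> S): 0.2 ≤ 0.2, so result = 1
(~(~Q -> ~(R \/ (S -> (S /\ Q)))) -> (((S \/ ~Q) \/ (~P /\ S)) -> S)): 0 ≤ 1, so result = 1
((~(~Q -> ~(R \/ (S -> (S /\ Q)))) -> (((S \/ ~Q) \/ (~P /\ S)) -> S)) -> Q): 1 > 0.1, so result = 0.1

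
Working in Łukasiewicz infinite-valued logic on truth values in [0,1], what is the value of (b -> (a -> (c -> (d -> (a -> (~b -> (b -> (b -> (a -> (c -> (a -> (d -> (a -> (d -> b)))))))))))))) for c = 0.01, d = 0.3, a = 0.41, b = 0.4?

1.00

~b: Łukasiewicz ¬ gives 1 − 0.4 = 0.6
(d -> b): min(1, 1 − 0.3 + 0.4) = 1
(a -> (d -> b)): min(1, 1 − 0.41 + 1) = 1
(d -> (a -> (d -> b))): min(1, 1 − 0.3 + 1) = 1
(a -> (d -> (a -> (d -> b)))): min(1, 1 − 0.41 + 1) = 1
(c -> (a -> (d -> (a -> (d -> b))))): min(1, 1 − 0.01 + 1) = 1
(a -> (c -> (a -> (d -> (a -> (d -> b)))))): min(1, 1 − 0.41 + 1) = 1
(b -> (a -> (c -> (a -> (d -> (a -> (d -> b))))))): min(1, 1 − 0.4 + 1) = 1
(b -> (b -> (a -> (c -> (a -> (d -> (a -> (d -> b)))))))): min(1, 1 − 0.4 + 1) = 1
(~b -> (b -> (b -> (a -> (c -> (a -> (d -> (a -> (d -> b))))))))): min(1, 1 − 0.6 + 1) = 1
(a -> (~b -> (b -> (b -> (a -> (c -> (a -> (d -> (a -> (d -> b)))))))))): min(1, 1 − 0.41 + 1) = 1
(d -> (a -> (~b -> (b -> (b -> (a -> (c -> (a -> (d -> (a -> (d -> b))))))))))): min(1, 1 − 0.3 + 1) = 1
(c -> (d -> (a -> (~b -> (b -> (b -> (a -> (c -> (a -> (d -> (a -> (d -> b)))))))))))): min(1, 1 − 0.01 + 1) = 1
(a -> (c -> (d -> (a -> (~b -> (b -> (b -> (a -> (c -> (a -> (d -> (a -> (d -> b))))))))))))): min(1, 1 − 0.41 + 1) = 1
(b -> (a -> (c -> (d -> (a -> (~b -> (b -> (b -> (a -> (c -> (a -> (d -> (a -> (d -> b)))))))))))))): min(1, 1 − 0.4 + 1) = 1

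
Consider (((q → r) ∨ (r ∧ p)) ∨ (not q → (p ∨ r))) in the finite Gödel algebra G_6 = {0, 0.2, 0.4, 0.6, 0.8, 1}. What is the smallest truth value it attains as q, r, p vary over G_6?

1.00

Every assignment gives 1. For instance at q = 0, r = 0, p = 0:
  (q → r): 0 ≤ 0, so result = 1
  (r ∧ p) = min(0, 0) = 0
  ((q → r) ∨ (r ∧ p)) = max(1, 0) = 1
  not q: Gödel ¬ of 0 = 1 (operand is 0)
  (p ∨ r) = max(0, 0) = 0
  (not q → (p ∨ r)): 1 > 0, so result = 0
  (((q → r) ∨ (r ∧ p)) ∨ (not q → (p ∨ r))) = max(1, 0) = 1
All 216 assignments give value 1 — the formula is a G_6-tautology.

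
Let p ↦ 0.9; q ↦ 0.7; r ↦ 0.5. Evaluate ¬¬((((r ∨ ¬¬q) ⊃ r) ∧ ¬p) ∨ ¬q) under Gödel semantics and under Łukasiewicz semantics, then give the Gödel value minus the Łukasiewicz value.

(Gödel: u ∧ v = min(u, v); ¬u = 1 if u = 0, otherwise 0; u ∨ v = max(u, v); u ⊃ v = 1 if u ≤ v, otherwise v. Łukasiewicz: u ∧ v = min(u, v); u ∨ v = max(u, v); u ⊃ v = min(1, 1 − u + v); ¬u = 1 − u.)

-0.30

Gödel evaluation:
  ¬q: Gödel ¬ of 0.7 = 0 (operand ≠ 0)
  ¬¬q: Gödel ¬ of 0 = 1 (operand is 0)
  (r ∨ ¬¬q) = max(0.5, 1) = 1
  ((r ∨ ¬¬q) ⊃ r): 1 > 0.5, so result = 0.5
  ¬p: Gödel ¬ of 0.9 = 0 (operand ≠ 0)
  (((r ∨ ¬¬q) ⊃ r) ∧ ¬p) = min(0.5, 0) = 0
  ¬q: Gödel ¬ of 0.7 = 0 (operand ≠ 0)
  ((((r ∨ ¬¬q) ⊃ r) ∧ ¬p) ∨ ¬q) = max(0, 0) = 0
  ¬((((r ∨ ¬¬q) ⊃ r) ∧ ¬p) ∨ ¬q): Gödel ¬ of 0 = 1 (operand is 0)
  ¬¬((((r ∨ ¬¬q) ⊃ r) ∧ ¬p) ∨ ¬q): Gödel ¬ of 1 = 0 (operand ≠ 0)
  Gödel value = 0
Łukasiewicz evaluation:
  ¬q: Łukasiewicz ¬ gives 1 − 0.7 = 0.3
  ¬¬q: Łukasiewicz ¬ gives 1 − 0.3 = 0.7
  (r ∨ ¬¬q) = max(0.5, 0.7) = 0.7
  ((r ∨ ¬¬q) ⊃ r): min(1, 1 − 0.7 + 0.5) = 0.8
  ¬p: Łukasiewicz ¬ gives 1 − 0.9 = 0.1
  (((r ∨ ¬¬q) ⊃ r) ∧ ¬p) = min(0.8, 0.1) = 0.1
  ¬q: Łukasiewicz ¬ gives 1 − 0.7 = 0.3
  ((((r ∨ ¬¬q) ⊃ r) ∧ ¬p) ∨ ¬q) = max(0.1, 0.3) = 0.3
  ¬((((r ∨ ¬¬q) ⊃ r) ∧ ¬p) ∨ ¬q): Łukasiewicz ¬ gives 1 − 0.3 = 0.7
  ¬¬((((r ∨ ¬¬q) ⊃ r) ∧ ¬p) ∨ ¬q): Łukasiewicz ¬ gives 1 − 0.7 = 0.3
  Łukasiewicz value = 0.3
Difference: 0 − 0.3 = -0.30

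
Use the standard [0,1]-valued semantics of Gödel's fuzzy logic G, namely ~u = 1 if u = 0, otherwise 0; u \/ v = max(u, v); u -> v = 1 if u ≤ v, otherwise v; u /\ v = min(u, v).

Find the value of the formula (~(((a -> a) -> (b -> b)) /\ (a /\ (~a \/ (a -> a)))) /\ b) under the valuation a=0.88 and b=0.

(a -> a): 0.88 ≤ 0.88, so result = 1
(b -> b): 0 ≤ 0, so result = 1
((a -> a) -> (b -> b)): 1 ≤ 1, so result = 1
~a: Gödel ¬ of 0.88 = 0 (operand ≠ 0)
(a -> a): 0.88 ≤ 0.88, so result = 1
(~a \/ (a -> a)) = max(0, 1) = 1
(a /\ (~a \/ (a -> a))) = min(0.88, 1) = 0.88
(((a -> a) -> (b -> b)) /\ (a /\ (~a \/ (a -> a)))) = min(1, 0.88) = 0.88
~(((a -> a) -> (b -> b)) /\ (a /\ (~a \/ (a -> a)))): Gödel ¬ of 0.88 = 0 (operand ≠ 0)
(~(((a -> a) -> (b -> b)) /\ (a /\ (~a \/ (a -> a)))) /\ b) = min(0, 0) = 0

0.00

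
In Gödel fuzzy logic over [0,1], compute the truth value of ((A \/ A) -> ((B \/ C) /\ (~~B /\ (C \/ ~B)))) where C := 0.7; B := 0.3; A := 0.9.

0.70

(A \/ A) = max(0.9, 0.9) = 0.9
(B \/ C) = max(0.3, 0.7) = 0.7
~B: Gödel ¬ of 0.3 = 0 (operand ≠ 0)
~~B: Gödel ¬ of 0 = 1 (operand is 0)
~B: Gödel ¬ of 0.3 = 0 (operand ≠ 0)
(C \/ ~B) = max(0.7, 0) = 0.7
(~~B /\ (C \/ ~B)) = min(1, 0.7) = 0.7
((B \/ C) /\ (~~B /\ (C \/ ~B))) = min(0.7, 0.7) = 0.7
((A \/ A) -> ((B \/ C) /\ (~~B /\ (C \/ ~B)))): 0.9 > 0.7, so result = 0.7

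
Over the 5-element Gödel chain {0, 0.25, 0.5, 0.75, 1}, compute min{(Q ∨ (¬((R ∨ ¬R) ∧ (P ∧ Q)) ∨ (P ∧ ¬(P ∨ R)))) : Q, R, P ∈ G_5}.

0.25

The minimum is attained at Q = 0.25, R = 0, P = 0.25:
  ¬R: Gödel ¬ of 0 = 1 (operand is 0)
  (R ∨ ¬R) = max(0, 1) = 1
  (P ∧ Q) = min(0.25, 0.25) = 0.25
  ((R ∨ ¬R) ∧ (P ∧ Q)) = min(1, 0.25) = 0.25
  ¬((R ∨ ¬R) ∧ (P ∧ Q)): Gödel ¬ of 0.25 = 0 (operand ≠ 0)
  (P ∨ R) = max(0.25, 0) = 0.25
  ¬(P ∨ R): Gödel ¬ of 0.25 = 0 (operand ≠ 0)
  (P ∧ ¬(P ∨ R)) = min(0.25, 0) = 0
  (¬((R ∨ ¬R) ∧ (P ∧ Q)) ∨ (P ∧ ¬(P ∨ R))) = max(0, 0) = 0
  (Q ∨ (¬((R ∨ ¬R) ∧ (P ∧ Q)) ∨ (P ∧ ¬(P ∨ R)))) = max(0.25, 0) = 0.25
Checking all 125 assignments confirms none give a value below 0.25.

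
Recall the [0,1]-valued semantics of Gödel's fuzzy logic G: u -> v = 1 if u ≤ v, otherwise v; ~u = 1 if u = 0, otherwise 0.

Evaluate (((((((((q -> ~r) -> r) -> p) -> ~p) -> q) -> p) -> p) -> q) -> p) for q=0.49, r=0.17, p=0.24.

0.24

~r: Gödel ¬ of 0.17 = 0 (operand ≠ 0)
(q -> ~r): 0.49 > 0, so result = 0
((q -> ~r) -> r): 0 ≤ 0.17, so result = 1
(((q -> ~r) -> r) -> p): 1 > 0.24, so result = 0.24
~p: Gödel ¬ of 0.24 = 0 (operand ≠ 0)
((((q -> ~r) -> r) -> p) -> ~p): 0.24 > 0, so result = 0
(((((q -> ~r) -> r) -> p) -> ~p) -> q): 0 ≤ 0.49, so result = 1
((((((q -> ~r) -> r) -> p) -> ~p) -> q) -> p): 1 > 0.24, so result = 0.24
(((((((q -> ~r) -> r) -> p) -> ~p) -> q) -> p) -> p): 0.24 ≤ 0.24, so result = 1
((((((((q -> ~r) -> r) -> p) -> ~p) -> q) -> p) -> p) -> q): 1 > 0.49, so result = 0.49
(((((((((q -> ~r) -> r) -> p) -> ~p) -> q) -> p) -> p) -> q) -> p): 0.49 > 0.24, so result = 0.24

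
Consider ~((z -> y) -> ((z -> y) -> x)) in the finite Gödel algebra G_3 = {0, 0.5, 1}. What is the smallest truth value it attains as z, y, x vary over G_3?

0.00

The minimum is attained at z = 0, y = 0, x = 0.5:
  (z -> y): 0 ≤ 0, so result = 1
  (z -> y): 0 ≤ 0, so result = 1
  ((z -> y) -> x): 1 > 0.5, so result = 0.5
  ((z -> y) -> ((z -> y) -> x)): 1 > 0.5, so result = 0.5
  ~((z -> y) -> ((z -> y) -> x)): Gödel ¬ of 0.5 = 0 (operand ≠ 0)
Checking all 27 assignments confirms none give a value below 0.00.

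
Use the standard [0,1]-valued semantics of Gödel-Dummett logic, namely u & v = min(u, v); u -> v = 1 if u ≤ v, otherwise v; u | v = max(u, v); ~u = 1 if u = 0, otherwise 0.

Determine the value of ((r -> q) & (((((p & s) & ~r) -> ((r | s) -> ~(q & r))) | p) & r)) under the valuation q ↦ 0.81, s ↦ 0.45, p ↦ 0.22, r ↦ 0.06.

(r -> q): 0.06 ≤ 0.81, so result = 1
(p & s) = min(0.22, 0.45) = 0.22
~r: Gödel ¬ of 0.06 = 0 (operand ≠ 0)
((p & s) & ~r) = min(0.22, 0) = 0
(r | s) = max(0.06, 0.45) = 0.45
(q & r) = min(0.81, 0.06) = 0.06
~(q & r): Gödel ¬ of 0.06 = 0 (operand ≠ 0)
((r | s) -> ~(q & r)): 0.45 > 0, so result = 0
(((p & s) & ~r) -> ((r | s) -> ~(q & r))): 0 ≤ 0, so result = 1
((((p & s) & ~r) -> ((r | s) -> ~(q & r))) | p) = max(1, 0.22) = 1
(((((p & s) & ~r) -> ((r | s) -> ~(q & r))) | p) & r) = min(1, 0.06) = 0.06
((r -> q) & (((((p & s) & ~r) -> ((r | s) -> ~(q & r))) | p) & r)) = min(1, 0.06) = 0.06

0.06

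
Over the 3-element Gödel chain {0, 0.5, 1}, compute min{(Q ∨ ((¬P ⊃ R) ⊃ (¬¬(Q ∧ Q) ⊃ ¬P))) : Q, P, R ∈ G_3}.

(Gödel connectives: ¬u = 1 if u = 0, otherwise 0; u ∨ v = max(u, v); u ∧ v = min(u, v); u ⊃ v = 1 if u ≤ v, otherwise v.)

The minimum is attained at Q = 0.5, P = 0.5, R = 0:
  ¬P: Gödel ¬ of 0.5 = 0 (operand ≠ 0)
  (¬P ⊃ R): 0 ≤ 0, so result = 1
  (Q ∧ Q) = min(0.5, 0.5) = 0.5
  ¬(Q ∧ Q): Gödel ¬ of 0.5 = 0 (operand ≠ 0)
  ¬¬(Q ∧ Q): Gödel ¬ of 0 = 1 (operand is 0)
  ¬P: Gödel ¬ of 0.5 = 0 (operand ≠ 0)
  (¬¬(Q ∧ Q) ⊃ ¬P): 1 > 0, so result = 0
  ((¬P ⊃ R) ⊃ (¬¬(Q ∧ Q) ⊃ ¬P)): 1 > 0, so result = 0
  (Q ∨ ((¬P ⊃ R) ⊃ (¬¬(Q ∧ Q) ⊃ ¬P))) = max(0.5, 0) = 0.5
Checking all 27 assignments confirms none give a value below 0.50.

0.50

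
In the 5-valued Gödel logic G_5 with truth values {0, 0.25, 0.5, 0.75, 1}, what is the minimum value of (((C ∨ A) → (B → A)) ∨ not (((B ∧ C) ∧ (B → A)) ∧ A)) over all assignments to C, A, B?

0.25

The minimum is attained at C = 0.5, A = 0.25, B = 0.5:
  (C ∨ A) = max(0.5, 0.25) = 0.5
  (B → A): 0.5 > 0.25, so result = 0.25
  ((C ∨ A) → (B → A)): 0.5 > 0.25, so result = 0.25
  (B ∧ C) = min(0.5, 0.5) = 0.5
  (B → A): 0.5 > 0.25, so result = 0.25
  ((B ∧ C) ∧ (B → A)) = min(0.5, 0.25) = 0.25
  (((B ∧ C) ∧ (B → A)) ∧ A) = min(0.25, 0.25) = 0.25
  not (((B ∧ C) ∧ (B → A)) ∧ A): Gödel ¬ of 0.25 = 0 (operand ≠ 0)
  (((C ∨ A) → (B → A)) ∨ not (((B ∧ C) ∧ (B → A)) ∧ A)) = max(0.25, 0) = 0.25
Checking all 125 assignments confirms none give a value below 0.25.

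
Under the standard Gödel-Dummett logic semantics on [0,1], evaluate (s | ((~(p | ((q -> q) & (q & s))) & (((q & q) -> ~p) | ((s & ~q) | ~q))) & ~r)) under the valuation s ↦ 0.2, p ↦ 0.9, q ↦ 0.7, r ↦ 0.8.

0.20

(q -> q): 0.7 ≤ 0.7, so result = 1
(q & s) = min(0.7, 0.2) = 0.2
((q -> q) & (q & s)) = min(1, 0.2) = 0.2
(p | ((q -> q) & (q & s))) = max(0.9, 0.2) = 0.9
~(p | ((q -> q) & (q & s))): Gödel ¬ of 0.9 = 0 (operand ≠ 0)
(q & q) = min(0.7, 0.7) = 0.7
~p: Gödel ¬ of 0.9 = 0 (operand ≠ 0)
((q & q) -> ~p): 0.7 > 0, so result = 0
~q: Gödel ¬ of 0.7 = 0 (operand ≠ 0)
(s & ~q) = min(0.2, 0) = 0
~q: Gödel ¬ of 0.7 = 0 (operand ≠ 0)
((s & ~q) | ~q) = max(0, 0) = 0
(((q & q) -> ~p) | ((s & ~q) | ~q)) = max(0, 0) = 0
(~(p | ((q -> q) & (q & s))) & (((q & q) -> ~p) | ((s & ~q) | ~q))) = min(0, 0) = 0
~r: Gödel ¬ of 0.8 = 0 (operand ≠ 0)
((~(p | ((q -> q) & (q & s))) & (((q & q) -> ~p) | ((s & ~q) | ~q))) & ~r) = min(0, 0) = 0
(s | ((~(p | ((q -> q) & (q & s))) & (((q & q) -> ~p) | ((s & ~q) | ~q))) & ~r)) = max(0.2, 0) = 0.2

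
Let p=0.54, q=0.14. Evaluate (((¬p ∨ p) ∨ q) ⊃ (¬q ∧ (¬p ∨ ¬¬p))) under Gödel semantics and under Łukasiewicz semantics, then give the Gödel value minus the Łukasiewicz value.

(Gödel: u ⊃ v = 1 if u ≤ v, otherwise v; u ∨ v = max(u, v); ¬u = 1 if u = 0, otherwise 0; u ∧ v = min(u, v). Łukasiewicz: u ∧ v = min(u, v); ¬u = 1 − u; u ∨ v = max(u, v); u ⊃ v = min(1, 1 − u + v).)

-1.00

Gödel evaluation:
  ¬p: Gödel ¬ of 0.54 = 0 (operand ≠ 0)
  (¬p ∨ p) = max(0, 0.54) = 0.54
  ((¬p ∨ p) ∨ q) = max(0.54, 0.14) = 0.54
  ¬q: Gödel ¬ of 0.14 = 0 (operand ≠ 0)
  ¬p: Gödel ¬ of 0.54 = 0 (operand ≠ 0)
  ¬p: Gödel ¬ of 0.54 = 0 (operand ≠ 0)
  ¬¬p: Gödel ¬ of 0 = 1 (operand is 0)
  (¬p ∨ ¬¬p) = max(0, 1) = 1
  (¬q ∧ (¬p ∨ ¬¬p)) = min(0, 1) = 0
  (((¬p ∨ p) ∨ q) ⊃ (¬q ∧ (¬p ∨ ¬¬p))): 0.54 > 0, so result = 0
  Gödel value = 0
Łukasiewicz evaluation:
  ¬p: Łukasiewicz ¬ gives 1 − 0.54 = 0.46
  (¬p ∨ p) = max(0.46, 0.54) = 0.54
  ((¬p ∨ p) ∨ q) = max(0.54, 0.14) = 0.54
  ¬q: Łukasiewicz ¬ gives 1 − 0.14 = 0.86
  ¬p: Łukasiewicz ¬ gives 1 − 0.54 = 0.46
  ¬p: Łukasiewicz ¬ gives 1 − 0.54 = 0.46
  ¬¬p: Łukasiewicz ¬ gives 1 − 0.46 = 0.54
  (¬p ∨ ¬¬p) = max(0.46, 0.54) = 0.54
  (¬q ∧ (¬p ∨ ¬¬p)) = min(0.86, 0.54) = 0.54
  (((¬p ∨ p) ∨ q) ⊃ (¬q ∧ (¬p ∨ ¬¬p))): min(1, 1 − 0.54 + 0.54) = 1
  Łukasiewicz value = 1
Difference: 0 − 1 = -1.00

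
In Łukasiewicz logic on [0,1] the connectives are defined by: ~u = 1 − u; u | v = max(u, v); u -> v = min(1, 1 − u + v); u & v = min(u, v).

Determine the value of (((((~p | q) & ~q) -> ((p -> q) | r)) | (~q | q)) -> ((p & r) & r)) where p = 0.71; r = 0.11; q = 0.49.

~p: Łukasiewicz ¬ gives 1 − 0.71 = 0.29
(~p | q) = max(0.29, 0.49) = 0.49
~q: Łukasiewicz ¬ gives 1 − 0.49 = 0.51
((~p | q) & ~q) = min(0.49, 0.51) = 0.49
(p -> q): min(1, 1 − 0.71 + 0.49) = 0.78
((p -> q) | r) = max(0.78, 0.11) = 0.78
(((~p | q) & ~q) -> ((p -> q) | r)): min(1, 1 − 0.49 + 0.78) = 1
~q: Łukasiewicz ¬ gives 1 − 0.49 = 0.51
(~q | q) = max(0.51, 0.49) = 0.51
((((~p | q) & ~q) -> ((p -> q) | r)) | (~q | q)) = max(1, 0.51) = 1
(p & r) = min(0.71, 0.11) = 0.11
((p & r) & r) = min(0.11, 0.11) = 0.11
(((((~p | q) & ~q) -> ((p -> q) | r)) | (~q | q)) -> ((p & r) & r)): min(1, 1 − 1 + 0.11) = 0.11

0.11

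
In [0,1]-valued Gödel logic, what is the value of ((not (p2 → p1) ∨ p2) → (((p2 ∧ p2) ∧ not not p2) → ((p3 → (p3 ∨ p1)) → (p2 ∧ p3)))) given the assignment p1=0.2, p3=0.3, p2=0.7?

(p2 → p1): 0.7 > 0.2, so result = 0.2
not (p2 → p1): Gödel ¬ of 0.2 = 0 (operand ≠ 0)
(not (p2 → p1) ∨ p2) = max(0, 0.7) = 0.7
(p2 ∧ p2) = min(0.7, 0.7) = 0.7
not p2: Gödel ¬ of 0.7 = 0 (operand ≠ 0)
not not p2: Gödel ¬ of 0 = 1 (operand is 0)
((p2 ∧ p2) ∧ not not p2) = min(0.7, 1) = 0.7
(p3 ∨ p1) = max(0.3, 0.2) = 0.3
(p3 → (p3 ∨ p1)): 0.3 ≤ 0.3, so result = 1
(p2 ∧ p3) = min(0.7, 0.3) = 0.3
((p3 → (p3 ∨ p1)) → (p2 ∧ p3)): 1 > 0.3, so result = 0.3
(((p2 ∧ p2) ∧ not not p2) → ((p3 → (p3 ∨ p1)) → (p2 ∧ p3))): 0.7 > 0.3, so result = 0.3
((not (p2 → p1) ∨ p2) → (((p2 ∧ p2) ∧ not not p2) → ((p3 → (p3 ∨ p1)) → (p2 ∧ p3)))): 0.7 > 0.3, so result = 0.3

0.30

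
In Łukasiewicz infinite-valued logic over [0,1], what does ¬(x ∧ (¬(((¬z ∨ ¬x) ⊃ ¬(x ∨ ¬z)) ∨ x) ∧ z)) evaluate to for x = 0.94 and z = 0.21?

¬z: Łukasiewicz ¬ gives 1 − 0.21 = 0.79
¬x: Łukasiewicz ¬ gives 1 − 0.94 = 0.06
(¬z ∨ ¬x) = max(0.79, 0.06) = 0.79
¬z: Łukasiewicz ¬ gives 1 − 0.21 = 0.79
(x ∨ ¬z) = max(0.94, 0.79) = 0.94
¬(x ∨ ¬z): Łukasiewicz ¬ gives 1 − 0.94 = 0.06
((¬z ∨ ¬x) ⊃ ¬(x ∨ ¬z)): min(1, 1 − 0.79 + 0.06) = 0.27
(((¬z ∨ ¬x) ⊃ ¬(x ∨ ¬z)) ∨ x) = max(0.27, 0.94) = 0.94
¬(((¬z ∨ ¬x) ⊃ ¬(x ∨ ¬z)) ∨ x): Łukasiewicz ¬ gives 1 − 0.94 = 0.06
(¬(((¬z ∨ ¬x) ⊃ ¬(x ∨ ¬z)) ∨ x) ∧ z) = min(0.06, 0.21) = 0.06
(x ∧ (¬(((¬z ∨ ¬x) ⊃ ¬(x ∨ ¬z)) ∨ x) ∧ z)) = min(0.94, 0.06) = 0.06
¬(x ∧ (¬(((¬z ∨ ¬x) ⊃ ¬(x ∨ ¬z)) ∨ x) ∧ z)): Łukasiewicz ¬ gives 1 − 0.06 = 0.94

0.94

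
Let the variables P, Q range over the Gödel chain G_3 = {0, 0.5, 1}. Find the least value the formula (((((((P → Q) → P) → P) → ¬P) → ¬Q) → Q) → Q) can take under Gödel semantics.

0.50

The minimum is attained at P = 0, Q = 0.5:
  (P → Q): 0 ≤ 0.5, so result = 1
  ((P → Q) → P): 1 > 0, so result = 0
  (((P → Q) → P) → P): 0 ≤ 0, so result = 1
  ¬P: Gödel ¬ of 0 = 1 (operand is 0)
  ((((P → Q) → P) → P) → ¬P): 1 ≤ 1, so result = 1
  ¬Q: Gödel ¬ of 0.5 = 0 (operand ≠ 0)
  (((((P → Q) → P) → P) → ¬P) → ¬Q): 1 > 0, so result = 0
  ((((((P → Q) → P) → P) → ¬P) → ¬Q) → Q): 0 ≤ 0.5, so result = 1
  (((((((P → Q) → P) → P) → ¬P) → ¬Q) → Q) → Q): 1 > 0.5, so result = 0.5
Checking all 9 assignments confirms none give a value below 0.50.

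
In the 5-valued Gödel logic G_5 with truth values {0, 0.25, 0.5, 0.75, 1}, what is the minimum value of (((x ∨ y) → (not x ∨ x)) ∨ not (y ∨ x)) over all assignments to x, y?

The minimum is attained at x = 0.25, y = 0.5:
  (x ∨ y) = max(0.25, 0.5) = 0.5
  not x: Gödel ¬ of 0.25 = 0 (operand ≠ 0)
  (not x ∨ x) = max(0, 0.25) = 0.25
  ((x ∨ y) → (not x ∨ x)): 0.5 > 0.25, so result = 0.25
  (y ∨ x) = max(0.5, 0.25) = 0.5
  not (y ∨ x): Gödel ¬ of 0.5 = 0 (operand ≠ 0)
  (((x ∨ y) → (not x ∨ x)) ∨ not (y ∨ x)) = max(0.25, 0) = 0.25
Checking all 25 assignments confirms none give a value below 0.25.

0.25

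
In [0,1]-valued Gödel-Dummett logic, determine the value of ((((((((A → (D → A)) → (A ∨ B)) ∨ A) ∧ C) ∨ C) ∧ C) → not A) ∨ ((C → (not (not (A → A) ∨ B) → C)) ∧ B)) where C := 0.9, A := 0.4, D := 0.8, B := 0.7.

(D → A): 0.8 > 0.4, so result = 0.4
(A → (D → A)): 0.4 ≤ 0.4, so result = 1
(A ∨ B) = max(0.4, 0.7) = 0.7
((A → (D → A)) → (A ∨ B)): 1 > 0.7, so result = 0.7
(((A → (D → A)) → (A ∨ B)) ∨ A) = max(0.7, 0.4) = 0.7
((((A → (D → A)) → (A ∨ B)) ∨ A) ∧ C) = min(0.7, 0.9) = 0.7
(((((A → (D → A)) → (A ∨ B)) ∨ A) ∧ C) ∨ C) = max(0.7, 0.9) = 0.9
((((((A → (D → A)) → (A ∨ B)) ∨ A) ∧ C) ∨ C) ∧ C) = min(0.9, 0.9) = 0.9
not A: Gödel ¬ of 0.4 = 0 (operand ≠ 0)
(((((((A → (D → A)) → (A ∨ B)) ∨ A) ∧ C) ∨ C) ∧ C) → not A): 0.9 > 0, so result = 0
(A → A): 0.4 ≤ 0.4, so result = 1
not (A → A): Gödel ¬ of 1 = 0 (operand ≠ 0)
(not (A → A) ∨ B) = max(0, 0.7) = 0.7
not (not (A → A) ∨ B): Gödel ¬ of 0.7 = 0 (operand ≠ 0)
(not (not (A → A) ∨ B) → C): 0 ≤ 0.9, so result = 1
(C → (not (not (A → A) ∨ B) → C)): 0.9 ≤ 1, so result = 1
((C → (not (not (A → A) ∨ B) → C)) ∧ B) = min(1, 0.7) = 0.7
((((((((A → (D → A)) → (A ∨ B)) ∨ A) ∧ C) ∨ C) ∧ C) → not A) ∨ ((C → (not (not (A → A) ∨ B) → C)) ∧ B)) = max(0, 0.7) = 0.7

0.70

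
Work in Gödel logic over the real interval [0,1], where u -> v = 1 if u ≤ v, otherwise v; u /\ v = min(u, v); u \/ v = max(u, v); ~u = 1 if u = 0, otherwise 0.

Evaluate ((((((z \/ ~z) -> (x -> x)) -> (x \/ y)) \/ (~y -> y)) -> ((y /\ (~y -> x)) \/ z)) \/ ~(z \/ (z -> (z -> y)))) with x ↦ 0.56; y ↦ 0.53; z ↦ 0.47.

0.53

~z: Gödel ¬ of 0.47 = 0 (operand ≠ 0)
(z \/ ~z) = max(0.47, 0) = 0.47
(x -> x): 0.56 ≤ 0.56, so result = 1
((z \/ ~z) -> (x -> x)): 0.47 ≤ 1, so result = 1
(x \/ y) = max(0.56, 0.53) = 0.56
(((z \/ ~z) -> (x -> x)) -> (x \/ y)): 1 > 0.56, so result = 0.56
~y: Gödel ¬ of 0.53 = 0 (operand ≠ 0)
(~y -> y): 0 ≤ 0.53, so result = 1
((((z \/ ~z) -> (x -> x)) -> (x \/ y)) \/ (~y -> y)) = max(0.56, 1) = 1
~y: Gödel ¬ of 0.53 = 0 (operand ≠ 0)
(~y -> x): 0 ≤ 0.56, so result = 1
(y /\ (~y -> x)) = min(0.53, 1) = 0.53
((y /\ (~y -> x)) \/ z) = max(0.53, 0.47) = 0.53
(((((z \/ ~z) -> (x -> x)) -> (x \/ y)) \/ (~y -> y)) -> ((y /\ (~y -> x)) \/ z)): 1 > 0.53, so result = 0.53
(z -> y): 0.47 ≤ 0.53, so result = 1
(z -> (z -> y)): 0.47 ≤ 1, so result = 1
(z \/ (z -> (z -> y))) = max(0.47, 1) = 1
~(z \/ (z -> (z -> y))): Gödel ¬ of 1 = 0 (operand ≠ 0)
((((((z \/ ~z) -> (x -> x)) -> (x \/ y)) \/ (~y -> y)) -> ((y /\ (~y -> x)) \/ z)) \/ ~(z \/ (z -> (z -> y)))) = max(0.53, 0) = 0.53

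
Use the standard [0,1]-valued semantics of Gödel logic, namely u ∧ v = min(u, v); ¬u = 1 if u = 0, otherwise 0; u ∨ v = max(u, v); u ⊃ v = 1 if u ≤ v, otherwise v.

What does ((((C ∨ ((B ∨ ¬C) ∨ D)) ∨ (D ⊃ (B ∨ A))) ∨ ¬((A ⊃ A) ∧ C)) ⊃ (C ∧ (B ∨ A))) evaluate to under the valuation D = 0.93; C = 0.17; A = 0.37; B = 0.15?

¬C: Gödel ¬ of 0.17 = 0 (operand ≠ 0)
(B ∨ ¬C) = max(0.15, 0) = 0.15
((B ∨ ¬C) ∨ D) = max(0.15, 0.93) = 0.93
(C ∨ ((B ∨ ¬C) ∨ D)) = max(0.17, 0.93) = 0.93
(B ∨ A) = max(0.15, 0.37) = 0.37
(D ⊃ (B ∨ A)): 0.93 > 0.37, so result = 0.37
((C ∨ ((B ∨ ¬C) ∨ D)) ∨ (D ⊃ (B ∨ A))) = max(0.93, 0.37) = 0.93
(A ⊃ A): 0.37 ≤ 0.37, so result = 1
((A ⊃ A) ∧ C) = min(1, 0.17) = 0.17
¬((A ⊃ A) ∧ C): Gödel ¬ of 0.17 = 0 (operand ≠ 0)
(((C ∨ ((B ∨ ¬C) ∨ D)) ∨ (D ⊃ (B ∨ A))) ∨ ¬((A ⊃ A) ∧ C)) = max(0.93, 0) = 0.93
(B ∨ A) = max(0.15, 0.37) = 0.37
(C ∧ (B ∨ A)) = min(0.17, 0.37) = 0.17
((((C ∨ ((B ∨ ¬C) ∨ D)) ∨ (D ⊃ (B ∨ A))) ∨ ¬((A ⊃ A) ∧ C)) ⊃ (C ∧ (B ∨ A))): 0.93 > 0.17, so result = 0.17

0.17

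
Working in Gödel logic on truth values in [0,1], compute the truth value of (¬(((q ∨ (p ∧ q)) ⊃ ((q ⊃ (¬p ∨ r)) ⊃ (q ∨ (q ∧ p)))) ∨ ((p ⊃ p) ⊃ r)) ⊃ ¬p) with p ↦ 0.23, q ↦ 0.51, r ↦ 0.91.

1.00

(p ∧ q) = min(0.23, 0.51) = 0.23
(q ∨ (p ∧ q)) = max(0.51, 0.23) = 0.51
¬p: Gödel ¬ of 0.23 = 0 (operand ≠ 0)
(¬p ∨ r) = max(0, 0.91) = 0.91
(q ⊃ (¬p ∨ r)): 0.51 ≤ 0.91, so result = 1
(q ∧ p) = min(0.51, 0.23) = 0.23
(q ∨ (q ∧ p)) = max(0.51, 0.23) = 0.51
((q ⊃ (¬p ∨ r)) ⊃ (q ∨ (q ∧ p))): 1 > 0.51, so result = 0.51
((q ∨ (p ∧ q)) ⊃ ((q ⊃ (¬p ∨ r)) ⊃ (q ∨ (q ∧ p)))): 0.51 ≤ 0.51, so result = 1
(p ⊃ p): 0.23 ≤ 0.23, so result = 1
((p ⊃ p) ⊃ r): 1 > 0.91, so result = 0.91
(((q ∨ (p ∧ q)) ⊃ ((q ⊃ (¬p ∨ r)) ⊃ (q ∨ (q ∧ p)))) ∨ ((p ⊃ p) ⊃ r)) = max(1, 0.91) = 1
¬(((q ∨ (p ∧ q)) ⊃ ((q ⊃ (¬p ∨ r)) ⊃ (q ∨ (q ∧ p)))) ∨ ((p ⊃ p) ⊃ r)): Gödel ¬ of 1 = 0 (operand ≠ 0)
¬p: Gödel ¬ of 0.23 = 0 (operand ≠ 0)
(¬(((q ∨ (p ∧ q)) ⊃ ((q ⊃ (¬p ∨ r)) ⊃ (q ∨ (q ∧ p)))) ∨ ((p ⊃ p) ⊃ r)) ⊃ ¬p): 0 ≤ 0, so result = 1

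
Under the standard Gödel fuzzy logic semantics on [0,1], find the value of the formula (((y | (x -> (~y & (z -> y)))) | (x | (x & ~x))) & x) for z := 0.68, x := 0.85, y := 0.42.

0.85

~y: Gödel ¬ of 0.42 = 0 (operand ≠ 0)
(z -> y): 0.68 > 0.42, so result = 0.42
(~y & (z -> y)) = min(0, 0.42) = 0
(x -> (~y & (z -> y))): 0.85 > 0, so result = 0
(y | (x -> (~y & (z -> y)))) = max(0.42, 0) = 0.42
~x: Gödel ¬ of 0.85 = 0 (operand ≠ 0)
(x & ~x) = min(0.85, 0) = 0
(x | (x & ~x)) = max(0.85, 0) = 0.85
((y | (x -> (~y & (z -> y)))) | (x | (x & ~x))) = max(0.42, 0.85) = 0.85
(((y | (x -> (~y & (z -> y)))) | (x | (x & ~x))) & x) = min(0.85, 0.85) = 0.85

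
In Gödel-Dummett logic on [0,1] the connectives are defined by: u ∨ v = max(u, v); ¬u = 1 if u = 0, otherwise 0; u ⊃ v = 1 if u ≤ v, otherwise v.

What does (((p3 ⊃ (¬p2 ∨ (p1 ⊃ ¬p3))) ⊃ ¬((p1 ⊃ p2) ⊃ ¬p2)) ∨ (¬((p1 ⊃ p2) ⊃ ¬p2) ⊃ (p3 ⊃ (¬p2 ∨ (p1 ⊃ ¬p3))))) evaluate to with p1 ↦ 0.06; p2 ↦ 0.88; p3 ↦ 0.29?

1.00

¬p2: Gödel ¬ of 0.88 = 0 (operand ≠ 0)
¬p3: Gödel ¬ of 0.29 = 0 (operand ≠ 0)
(p1 ⊃ ¬p3): 0.06 > 0, so result = 0
(¬p2 ∨ (p1 ⊃ ¬p3)) = max(0, 0) = 0
(p3 ⊃ (¬p2 ∨ (p1 ⊃ ¬p3))): 0.29 > 0, so result = 0
(p1 ⊃ p2): 0.06 ≤ 0.88, so result = 1
¬p2: Gödel ¬ of 0.88 = 0 (operand ≠ 0)
((p1 ⊃ p2) ⊃ ¬p2): 1 > 0, so result = 0
¬((p1 ⊃ p2) ⊃ ¬p2): Gödel ¬ of 0 = 1 (operand is 0)
((p3 ⊃ (¬p2 ∨ (p1 ⊃ ¬p3))) ⊃ ¬((p1 ⊃ p2) ⊃ ¬p2)): 0 ≤ 1, so result = 1
(p1 ⊃ p2): 0.06 ≤ 0.88, so result = 1
¬p2: Gödel ¬ of 0.88 = 0 (operand ≠ 0)
((p1 ⊃ p2) ⊃ ¬p2): 1 > 0, so result = 0
¬((p1 ⊃ p2) ⊃ ¬p2): Gödel ¬ of 0 = 1 (operand is 0)
¬p2: Gödel ¬ of 0.88 = 0 (operand ≠ 0)
¬p3: Gödel ¬ of 0.29 = 0 (operand ≠ 0)
(p1 ⊃ ¬p3): 0.06 > 0, so result = 0
(¬p2 ∨ (p1 ⊃ ¬p3)) = max(0, 0) = 0
(p3 ⊃ (¬p2 ∨ (p1 ⊃ ¬p3))): 0.29 > 0, so result = 0
(¬((p1 ⊃ p2) ⊃ ¬p2) ⊃ (p3 ⊃ (¬p2 ∨ (p1 ⊃ ¬p3)))): 1 > 0, so result = 0
(((p3 ⊃ (¬p2 ∨ (p1 ⊃ ¬p3))) ⊃ ¬((p1 ⊃ p2) ⊃ ¬p2)) ∨ (¬((p1 ⊃ p2) ⊃ ¬p2) ⊃ (p3 ⊃ (¬p2 ∨ (p1 ⊃ ¬p3))))) = max(1, 0) = 1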